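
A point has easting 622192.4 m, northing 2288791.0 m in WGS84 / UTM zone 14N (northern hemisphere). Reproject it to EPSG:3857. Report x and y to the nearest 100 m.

Unproject from UTM 14N (λ₀ = -99°) → φ = 20.69460036°, λ = -97.82670040°.
Web Mercator (R = 6378137 m): x = -10890018.474 m, y = 2355499.976 m.

x -10890000 m, y 2355500 m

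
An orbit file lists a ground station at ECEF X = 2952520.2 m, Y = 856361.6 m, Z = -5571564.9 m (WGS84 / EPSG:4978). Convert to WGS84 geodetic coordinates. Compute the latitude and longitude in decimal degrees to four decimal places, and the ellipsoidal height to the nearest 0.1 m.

lat -61.2740°, lon 16.1745°, h 1692.2 m

λ = atan2(Y, X) = 16.17449931°; p = √(X²+Y²) = 3074204.1 m.
Bowring's method on WGS84 (a = 6378137 m, b = 6356752.314 m) gives φ = -61.27399993°, h = 1692.158 m.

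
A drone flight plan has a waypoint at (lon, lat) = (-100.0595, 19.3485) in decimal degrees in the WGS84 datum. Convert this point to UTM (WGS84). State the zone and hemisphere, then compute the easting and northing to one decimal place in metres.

Longitude -100.0595° lies in the 6° band [-102°, -96°), giving zone 14; latitude is north of the equator, so 14N.
Zone 14 central meridian λ₀ = 6×14 − 183 = -99°; Δλ = -1.0595°.
Transverse Mercator on WGS84 with k₀ = 0.9996 gives E = 388716.957 m, N = 2139729.856 m.

Zone 14N: E 388717.0 m, N 2139729.9 m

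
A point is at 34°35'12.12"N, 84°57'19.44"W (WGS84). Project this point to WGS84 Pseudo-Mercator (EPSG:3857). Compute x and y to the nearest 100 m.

Web Mercator is spherical with R = a = 6378137 m.
x = R·λ = 6378137 × -1.482751447 = -9457191.868 m.
y = R·ln tan(π/4 + φ/2) = 6378137 × 0.644052677 = 4107856.209 m.

x -9457200 m, y 4107900 m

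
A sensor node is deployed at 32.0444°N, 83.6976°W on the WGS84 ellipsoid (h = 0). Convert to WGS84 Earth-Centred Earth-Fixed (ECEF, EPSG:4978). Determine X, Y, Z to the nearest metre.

X 594047 m, Y -5378743 m, Z 3364606 m

WGS84: a = 6378137 m, e² = 0.006694380; N(φ) = a/√(1−e²sin²φ) = 6384155.444 m.
X = (N+h)·cosφ·cosλ = 594046.779 m; Y = (N+h)·cosφ·sinλ = -5378742.750 m; Z = (N(1−e²)+h)·sinφ = 3364605.696 m.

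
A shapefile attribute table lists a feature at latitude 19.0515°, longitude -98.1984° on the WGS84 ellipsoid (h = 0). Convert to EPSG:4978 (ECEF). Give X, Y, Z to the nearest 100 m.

WGS84: a = 6378137 m, e² = 0.006694380; N(φ) = a/√(1−e²sin²φ) = 6380412.907 m.
X = (N+h)·cosφ·cosλ = -860018.329 m; Y = (N+h)·cosφ·sinλ = -5969294.543 m; Z = (N(1−e²)+h)·sinφ = 2068738.706 m.

X -860000 m, Y -5969300 m, Z 2068700 m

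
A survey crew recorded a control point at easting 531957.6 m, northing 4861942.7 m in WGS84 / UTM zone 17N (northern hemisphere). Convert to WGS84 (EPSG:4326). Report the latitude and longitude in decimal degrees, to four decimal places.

lat 43.9099°, lon -80.6020°

Zone 17N: λ₀ = -81°, k₀ = 0.9996, false easting 500000 m.
Meridian distance M = (N − FN)/k₀ = 4863888.3 m.
Inverse transverse Mercator on WGS84 gives φ = 43.90990009°, λ = -80.60199944°.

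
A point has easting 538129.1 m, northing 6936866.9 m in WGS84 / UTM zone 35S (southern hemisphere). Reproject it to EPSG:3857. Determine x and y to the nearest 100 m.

x 3048700 m, y -3210200 m

Unproject from UTM 35S (λ₀ = 27°) → φ = -27.69189987°, λ = 27.38670023°.
Web Mercator (R = 6378137 m): x = 3048673.524 m, y = -3210184.652 m.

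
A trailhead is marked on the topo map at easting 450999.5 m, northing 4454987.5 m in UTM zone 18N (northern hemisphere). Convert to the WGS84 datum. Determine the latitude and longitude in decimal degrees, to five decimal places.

lat 40.24390°, lon -75.57610°

Zone 18N: λ₀ = -75°, k₀ = 0.9996, false easting 500000 m.
Meridian distance M = (N − FN)/k₀ = 4456770.2 m.
Inverse transverse Mercator on WGS84 gives φ = 40.24390038°, λ = -75.57610054°.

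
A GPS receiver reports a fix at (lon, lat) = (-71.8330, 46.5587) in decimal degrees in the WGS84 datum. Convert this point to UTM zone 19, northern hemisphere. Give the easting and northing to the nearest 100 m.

Zone 19 central meridian λ₀ = 6×19 − 183 = -69°; Δλ = -2.8330°.
Transverse Mercator on WGS84 with k₀ = 0.9996 gives E = 282857.327 m, N = 5160025.327 m.

E 282900 m, N 5160000 m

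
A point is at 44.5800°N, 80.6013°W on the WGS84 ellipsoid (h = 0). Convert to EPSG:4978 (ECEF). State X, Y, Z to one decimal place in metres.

X 743108.5 m, Y -4489386.7 m, Z 4454224.5 m

WGS84: a = 6378137 m, e² = 0.006694380; N(φ) = a/√(1−e²sin²φ) = 6388681.017 m.
X = (N+h)·cosφ·cosλ = 743108.497 m; Y = (N+h)·cosφ·sinλ = -4489386.705 m; Z = (N(1−e²)+h)·sinφ = 4454224.508 m.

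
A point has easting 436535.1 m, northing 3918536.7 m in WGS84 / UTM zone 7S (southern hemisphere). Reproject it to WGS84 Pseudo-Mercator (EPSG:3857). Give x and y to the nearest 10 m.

Unproject from UTM 7S (λ₀ = -141°) → φ = -54.87620008°, λ = -141.98910041°.
Web Mercator (R = 6378137 m): x = -15806154.355 m, y = -7337876.050 m.

x -15806150 m, y -7337880 m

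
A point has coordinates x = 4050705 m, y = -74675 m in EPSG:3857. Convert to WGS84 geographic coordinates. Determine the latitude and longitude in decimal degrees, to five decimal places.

lat -0.67080°, lon 36.38810°

R = 6378137 m. λ = x/R = 36.38810213°.
φ = 2·arctan(exp(y/R)) − 90° = 2·arctan(0.98836) − 90° = -0.67080161°.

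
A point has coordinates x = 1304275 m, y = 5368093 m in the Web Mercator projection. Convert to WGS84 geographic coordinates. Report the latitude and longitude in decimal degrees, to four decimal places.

lat 43.3676°, lon 11.7165°

R = 6378137 m. λ = x/R = 11.71650167°.
φ = 2·arctan(exp(y/R)) − 90° = 2·arctan(2.32017) − 90° = 43.36760163°.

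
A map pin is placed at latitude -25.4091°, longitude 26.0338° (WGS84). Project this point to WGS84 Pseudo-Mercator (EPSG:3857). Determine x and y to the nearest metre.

x 2898069 m, y -2926078 m

Web Mercator is spherical with R = a = 6378137 m.
x = R·λ = 6378137 × 0.454375527 = 2898069.359 m.
y = R·ln tan(π/4 + φ/2) = 6378137 × -0.458766817 = -2926077.608 m.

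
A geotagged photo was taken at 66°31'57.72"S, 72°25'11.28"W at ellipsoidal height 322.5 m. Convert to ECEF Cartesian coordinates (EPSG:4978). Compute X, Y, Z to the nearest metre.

X 769373 m, Y -2428281 m, Z -5828152 m

WGS84: a = 6378137 m, e² = 0.006694380; N(φ) = a/√(1−e²sin²φ) = 6396176.505 m.
X = (N+h)·cosφ·cosλ = 769372.525 m; Y = (N+h)·cosφ·sinλ = -2428280.724 m; Z = (N(1−e²)+h)·sinφ = -5828151.766 m.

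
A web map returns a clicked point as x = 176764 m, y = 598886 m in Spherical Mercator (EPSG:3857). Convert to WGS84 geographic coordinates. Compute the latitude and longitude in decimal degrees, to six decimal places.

R = 6378137 m. λ = x/R = 1.58789803°.
φ = 2·arctan(exp(y/R)) − 90° = 2·arctan(1.09845) − 90° = 5.37199648°.

lat 5.371996°, lon 1.587898°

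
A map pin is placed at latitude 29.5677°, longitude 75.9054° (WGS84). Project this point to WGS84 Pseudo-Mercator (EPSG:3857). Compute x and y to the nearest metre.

x 8449750 m, y 3448102 m

Web Mercator is spherical with R = a = 6378137 m.
x = R·λ = 6378137 × 1.324799150 = 8449750.476 m.
y = R·ln tan(π/4 + φ/2) = 6378137 × 0.540612700 = 3448101.866 m.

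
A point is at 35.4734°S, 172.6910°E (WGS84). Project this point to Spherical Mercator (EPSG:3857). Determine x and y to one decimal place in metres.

Web Mercator is spherical with R = a = 6378137 m.
x = R·λ = 6378137 × 3.014026539 = 19223874.185 m.
y = R·ln tan(π/4 + φ/2) = 6378137 × -0.662952500 = -4228401.867 m.

x 19223874.2 m, y -4228401.9 m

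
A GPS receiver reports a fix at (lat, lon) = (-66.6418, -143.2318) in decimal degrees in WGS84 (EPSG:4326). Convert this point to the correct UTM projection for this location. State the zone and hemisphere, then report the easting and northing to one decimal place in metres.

Longitude -143.2318° lies in the 6° band [-144°, -138°), giving zone 7; latitude is south of the equator, so 7S.
Zone 7 central meridian λ₀ = 6×7 − 183 = -141°; Δλ = -2.2318°.
Transverse Mercator on WGS84 with k₀ = 0.9996 gives E = 401275.392 m, N = 2606784.636 m.

Zone 7S: E 401275.4 m, N 2606784.6 m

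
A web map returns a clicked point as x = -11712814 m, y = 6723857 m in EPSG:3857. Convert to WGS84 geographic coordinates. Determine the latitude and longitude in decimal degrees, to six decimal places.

lat 51.576201°, lon -105.217998°

R = 6378137 m. λ = x/R = -105.21799836°.
φ = 2·arctan(exp(y/R)) − 90° = 2·arctan(2.86969) − 90° = 51.57620140°.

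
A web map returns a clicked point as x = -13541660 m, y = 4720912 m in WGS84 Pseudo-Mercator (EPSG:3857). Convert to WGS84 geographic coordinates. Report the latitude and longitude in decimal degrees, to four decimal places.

lat 38.9947°, lon -121.6468°

R = 6378137 m. λ = x/R = -121.64680150°.
φ = 2·arctan(exp(y/R)) − 90° = 2·arctan(2.09629) − 90° = 38.99469706°.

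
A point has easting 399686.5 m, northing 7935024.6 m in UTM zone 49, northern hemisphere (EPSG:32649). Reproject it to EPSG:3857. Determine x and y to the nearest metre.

x 12041118 m, y 11573897 m

Unproject from UTM 49N (λ₀ = 111°) → φ = 71.49560000°, λ = 108.16719980°.
Web Mercator (R = 6378137 m): x = 12041117.603 m, y = 11573896.564 m.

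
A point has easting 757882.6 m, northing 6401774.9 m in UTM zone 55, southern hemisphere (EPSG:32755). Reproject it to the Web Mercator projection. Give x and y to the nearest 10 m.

Unproject from UTM 55S (λ₀ = 147°) → φ = -32.49139981°, λ = 149.74449994°.
Web Mercator (R = 6378137 m): x = 16669481.483 m, y = -3827988.750 m.

x 16669480 m, y -3827990 m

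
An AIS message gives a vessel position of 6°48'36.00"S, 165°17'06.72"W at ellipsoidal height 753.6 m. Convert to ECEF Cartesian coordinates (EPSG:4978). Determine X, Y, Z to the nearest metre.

WGS84: a = 6378137 m, e² = 0.006694380; N(φ) = a/√(1−e²sin²φ) = 6378437.198 m.
X = (N+h)·cosφ·cosλ = -6126437.017 m; Y = (N+h)·cosφ·sinλ = -1608932.207 m; Z = (N(1−e²)+h)·sinφ = -751363.828 m.

X -6126437 m, Y -1608932 m, Z -751364 m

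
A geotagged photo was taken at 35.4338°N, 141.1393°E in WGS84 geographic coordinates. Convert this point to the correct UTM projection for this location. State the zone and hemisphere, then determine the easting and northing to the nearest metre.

Zone 54N: E 512644 m, N 3921160 m

Longitude 141.1393° lies in the 6° band [138°, 144°), giving zone 54; latitude is north of the equator, so 54N.
Zone 54 central meridian λ₀ = 6×54 − 183 = 141°; Δλ = +0.1393°.
Transverse Mercator on WGS84 with k₀ = 0.9996 gives E = 512643.910 m, N = 3921160.472 m.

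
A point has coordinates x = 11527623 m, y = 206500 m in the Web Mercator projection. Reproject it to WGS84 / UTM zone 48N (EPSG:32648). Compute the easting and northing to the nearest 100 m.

E 339200 m, N 205100 m

Web Mercator inverse (R = 6378137 m) → φ = 1.85469707°, λ = 103.55439930°.
UTM 48N forward: E = 339207.404 m, N = 205066.132 m.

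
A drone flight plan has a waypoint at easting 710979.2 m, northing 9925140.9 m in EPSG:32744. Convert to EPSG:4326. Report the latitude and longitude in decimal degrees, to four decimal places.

lat -0.6769°, lon 82.8958°

Zone 44S: λ₀ = 81°, k₀ = 0.9996, false easting 500000 m, false northing 10000000 m.
Meridian distance M = (N − FN)/k₀ = -74889.1 m.
Inverse transverse Mercator on WGS84 gives φ = -0.67690027°, λ = 82.89579999°.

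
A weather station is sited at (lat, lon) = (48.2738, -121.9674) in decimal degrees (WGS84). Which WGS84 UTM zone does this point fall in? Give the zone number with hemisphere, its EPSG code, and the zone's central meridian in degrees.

Zone 10N (EPSG:32610), central meridian -123°

UTM zone = ⌊(λ + 180)/6⌋ + 1; -121.9674° ∈ [-126°, -120°) → zone 10.
Hemisphere: N (φ ≥ 0).
Central meridian λ₀ = 6×10 − 183 = -123°.
EPSG code: 32610.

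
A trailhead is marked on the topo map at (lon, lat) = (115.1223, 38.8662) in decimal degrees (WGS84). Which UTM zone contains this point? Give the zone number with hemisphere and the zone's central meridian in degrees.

Zone 50N, central meridian 117°

UTM zone = ⌊(λ + 180)/6⌋ + 1; 115.1223° ∈ [114°, 120°) → zone 50.
Hemisphere: N (φ ≥ 0).
Central meridian λ₀ = 6×50 − 183 = 117°.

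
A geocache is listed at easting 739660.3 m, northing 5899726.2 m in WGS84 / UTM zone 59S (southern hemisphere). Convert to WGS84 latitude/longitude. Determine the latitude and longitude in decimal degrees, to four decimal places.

Zone 59S: λ₀ = 171°, k₀ = 0.9996, false easting 500000 m, false northing 10000000 m.
Meridian distance M = (N − FN)/k₀ = -4101914.6 m.
Inverse transverse Mercator on WGS84 gives φ = -37.01809991°, λ = 173.69389994°.

lat -37.0181°, lon 173.6939°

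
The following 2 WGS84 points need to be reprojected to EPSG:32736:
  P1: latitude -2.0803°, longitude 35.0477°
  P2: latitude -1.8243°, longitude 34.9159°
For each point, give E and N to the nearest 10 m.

P1: E 727760 m, N 9769920 m; P2: E 713120 m, N 9798250 m

UTM zone 36S: λ₀ = 33°, k₀ = 0.9996.
P1 (-2.0803°, 35.0477°) → (727757.261, 9769915.544) m.
P2 (-1.8243°, 34.9159°) → (713124.276, 9798245.884) m.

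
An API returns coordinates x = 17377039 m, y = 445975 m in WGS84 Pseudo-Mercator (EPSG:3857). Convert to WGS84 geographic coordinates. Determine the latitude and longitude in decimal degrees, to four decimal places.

lat 4.0030°, lon 156.1006°

R = 6378137 m. λ = x/R = 156.10059726°.
φ = 2·arctan(exp(y/R)) − 90° = 2·arctan(1.07243) − 90° = 4.00300104°.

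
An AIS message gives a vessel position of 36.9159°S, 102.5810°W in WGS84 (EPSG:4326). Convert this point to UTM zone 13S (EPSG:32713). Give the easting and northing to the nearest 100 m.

Zone 13 central meridian λ₀ = 6×13 − 183 = -105°; Δλ = +2.4190°.
Transverse Mercator on WGS84 with k₀ = 0.9996 gives E = 715487.910 m, N = 5911723.857 m.

E 715500 m, N 5911700 m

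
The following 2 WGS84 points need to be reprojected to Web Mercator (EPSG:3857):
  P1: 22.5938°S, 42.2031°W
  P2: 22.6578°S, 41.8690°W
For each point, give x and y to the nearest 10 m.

Web Mercator: x = R·λ, y = R·ln tan(π/4+φ/2), R = 6378137 m.
P1 (-22.5938°, -42.2031°) → (-4698027.602, -2582968.975) m.
P2 (-22.6578°, -41.8690°) → (-4660835.760, -2590687.460) m.

P1: x -4698030 m, y -2582970 m; P2: x -4660840 m, y -2590690 m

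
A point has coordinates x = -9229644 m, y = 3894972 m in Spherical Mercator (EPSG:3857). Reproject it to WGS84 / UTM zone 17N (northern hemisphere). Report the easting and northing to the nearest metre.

Web Mercator inverse (R = 6378137 m) → φ = 32.99749898°, λ = -82.91130272°.
UTM 17N forward: E = 321435.446 m, N = 3652632.050 m.

E 321435 m, N 3652632 m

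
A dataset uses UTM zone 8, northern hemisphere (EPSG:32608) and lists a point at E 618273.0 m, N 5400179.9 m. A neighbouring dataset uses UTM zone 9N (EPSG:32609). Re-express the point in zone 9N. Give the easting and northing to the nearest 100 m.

UTM 8N → geographic: φ = 48.74340034°, λ = -133.39119970°.
UTM 9N (λ₀ = -129°) forward: E = 177210.965 m, N = 5408238.894 m.

E 177200 m, N 5408200 m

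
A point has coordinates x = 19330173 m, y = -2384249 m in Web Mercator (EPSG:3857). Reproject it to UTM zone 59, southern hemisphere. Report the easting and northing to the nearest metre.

Web Mercator inverse (R = 6378137 m) → φ = -20.93600079°, λ = 173.64589851°.
UTM 59S forward: E = 775175.469 m, N = 7682663.826 m.

E 775175 m, N 7682664 m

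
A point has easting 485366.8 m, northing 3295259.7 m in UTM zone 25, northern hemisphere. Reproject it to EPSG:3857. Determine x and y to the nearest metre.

x -3690397 m, y 3476277 m

Unproject from UTM 25N (λ₀ = -33°) → φ = 29.78760004°, λ = -33.15140017°.
Web Mercator (R = 6378137 m): x = -3690396.986 m, y = 3476276.922 m.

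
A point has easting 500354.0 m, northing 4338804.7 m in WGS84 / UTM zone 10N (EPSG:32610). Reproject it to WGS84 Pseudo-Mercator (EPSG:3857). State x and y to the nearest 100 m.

Unproject from UTM 10N (λ₀ = -123°) → φ = 39.19849977°, λ = -122.99590037°.
Web Mercator (R = 6378137 m): x = -13691840.999 m, y = 4750144.978 m.

x -13691800 m, y 4750100 m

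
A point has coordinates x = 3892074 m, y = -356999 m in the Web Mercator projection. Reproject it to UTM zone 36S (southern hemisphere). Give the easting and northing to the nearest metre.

Web Mercator inverse (R = 6378137 m) → φ = -3.20530337°, λ = 34.96309561°.
UTM 36S forward: E = 718146.644 m, N = 9645504.942 m.

E 718147 m, N 9645505 m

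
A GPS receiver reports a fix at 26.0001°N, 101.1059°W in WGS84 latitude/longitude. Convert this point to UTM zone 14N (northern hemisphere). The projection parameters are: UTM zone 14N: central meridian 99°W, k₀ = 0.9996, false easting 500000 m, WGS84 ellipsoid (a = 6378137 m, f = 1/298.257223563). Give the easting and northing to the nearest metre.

E 289217 m, N 2877394 m

Zone 14 central meridian λ₀ = 6×14 − 183 = -99°; Δλ = -2.1059°.
Transverse Mercator on WGS84 with k₀ = 0.9996 gives E = 289217.194 m, N = 2877393.521 m.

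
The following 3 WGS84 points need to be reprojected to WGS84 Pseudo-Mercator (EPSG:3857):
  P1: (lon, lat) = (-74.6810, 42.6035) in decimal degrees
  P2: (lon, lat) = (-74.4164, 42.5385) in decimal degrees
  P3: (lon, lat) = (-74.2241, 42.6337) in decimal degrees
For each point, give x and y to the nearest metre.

P1: x -8313451 m, y 5251814 m; P2: x -8283996 m, y 5241989 m; P3: x -8262589 m, y 5256382 m

Web Mercator: x = R·λ, y = R·ln tan(π/4+φ/2), R = 6378137 m.
P1 (42.6035°, -74.6810°) → (-8313450.892, 5251813.923) m.
P2 (42.5385°, -74.4164°) → (-8283995.755, 5241988.585) m.
P3 (42.6337°, -74.2241°) → (-8262589.017, 5256382.413) m.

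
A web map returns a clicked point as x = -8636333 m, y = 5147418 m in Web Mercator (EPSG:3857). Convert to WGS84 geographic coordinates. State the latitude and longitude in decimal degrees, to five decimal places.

lat 41.90940°, lon -77.58150°

R = 6378137 m. λ = x/R = -77.58149933°.
φ = 2·arctan(exp(y/R)) − 90° = 2·arctan(2.24127) − 90° = 41.90940234°.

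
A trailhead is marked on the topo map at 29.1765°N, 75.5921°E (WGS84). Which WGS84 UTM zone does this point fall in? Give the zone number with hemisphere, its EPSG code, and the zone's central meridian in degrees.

UTM zone = ⌊(λ + 180)/6⌋ + 1; 75.5921° ∈ [72°, 78°) → zone 43.
Hemisphere: N (φ ≥ 0).
Central meridian λ₀ = 6×43 − 183 = 75°.
EPSG code: 32643.

Zone 43N (EPSG:32643), central meridian 75°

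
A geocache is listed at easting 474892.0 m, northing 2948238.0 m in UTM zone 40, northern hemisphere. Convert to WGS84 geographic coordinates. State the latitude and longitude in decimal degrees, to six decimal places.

lat 26.654900°, lon 56.747700°

Zone 40N: λ₀ = 57°, k₀ = 0.9996, false easting 500000 m.
Meridian distance M = (N − FN)/k₀ = 2949417.8 m.
Inverse transverse Mercator on WGS84 gives φ = 26.65490021°, λ = 56.74770000°.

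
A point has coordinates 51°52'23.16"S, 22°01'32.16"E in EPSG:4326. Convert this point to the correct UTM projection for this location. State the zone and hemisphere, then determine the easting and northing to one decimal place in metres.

Longitude 22.0256° lies in the 6° band [18°, 24°), giving zone 34; latitude is south of the equator, so 34S.
Zone 34 central meridian λ₀ = 6×34 − 183 = 21°; Δλ = +1.0256°.
Transverse Mercator on WGS84 with k₀ = 0.9996 gives E = 570606.019 m, N = 4252578.688 m.

Zone 34S: E 570606.0 m, N 4252578.7 m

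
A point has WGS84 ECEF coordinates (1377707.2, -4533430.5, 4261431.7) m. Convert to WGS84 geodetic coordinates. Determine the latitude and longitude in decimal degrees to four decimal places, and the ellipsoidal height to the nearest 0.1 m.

lat 42.1591°, lon -73.0960°, h 4039.7 m

λ = atan2(Y, X) = -73.09600015°; p = √(X²+Y²) = 4738150.4 m.
Bowring's method on WGS84 (a = 6378137 m, b = 6356752.314 m) gives φ = 42.15910038°, h = 4039.693 m.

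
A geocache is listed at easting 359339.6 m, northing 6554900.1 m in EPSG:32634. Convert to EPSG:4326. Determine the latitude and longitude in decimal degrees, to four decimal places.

Zone 34N: λ₀ = 21°, k₀ = 0.9996, false easting 500000 m.
Meridian distance M = (N − FN)/k₀ = 6557523.1 m.
Inverse transverse Mercator on WGS84 gives φ = 59.11010040°, λ = 18.54350028°.

lat 59.1101°, lon 18.5435°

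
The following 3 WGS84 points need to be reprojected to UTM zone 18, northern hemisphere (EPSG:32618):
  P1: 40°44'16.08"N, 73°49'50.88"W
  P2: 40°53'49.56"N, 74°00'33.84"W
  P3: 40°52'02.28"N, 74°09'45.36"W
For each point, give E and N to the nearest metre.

P1: E 598721 m, N 4510308 m; P2: E 583441 m, N 4527807 m; P3: E 570568 m, N 4524364 m

UTM zone 18N: λ₀ = -75°, k₀ = 0.9996.
P1 (40.7378°, -73.8308°) → (598721.179, 4510308.432) m.
P2 (40.8971°, -74.0094°) → (583441.011, 4527806.561) m.
P3 (40.8673°, -74.1626°) → (570568.047, 4524363.707) m.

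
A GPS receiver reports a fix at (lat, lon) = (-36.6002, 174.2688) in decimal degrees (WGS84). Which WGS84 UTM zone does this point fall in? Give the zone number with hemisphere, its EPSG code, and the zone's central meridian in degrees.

UTM zone = ⌊(λ + 180)/6⌋ + 1; 174.2688° ∈ [174°, 180°) → zone 60.
Hemisphere: S (φ < 0).
Central meridian λ₀ = 6×60 − 183 = 177°.
EPSG code: 32760.

Zone 60S (EPSG:32760), central meridian 177°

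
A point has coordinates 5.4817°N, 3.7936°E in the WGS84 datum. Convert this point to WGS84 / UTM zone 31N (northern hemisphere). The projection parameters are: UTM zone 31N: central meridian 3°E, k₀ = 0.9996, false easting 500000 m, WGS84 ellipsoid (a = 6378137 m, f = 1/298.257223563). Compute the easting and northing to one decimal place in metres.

E 587909.4 m, N 605969.2 m

Zone 31 central meridian λ₀ = 6×31 − 183 = 3°; Δλ = +0.7936°.
Transverse Mercator on WGS84 with k₀ = 0.9996 gives E = 587909.421 m, N = 605969.246 m.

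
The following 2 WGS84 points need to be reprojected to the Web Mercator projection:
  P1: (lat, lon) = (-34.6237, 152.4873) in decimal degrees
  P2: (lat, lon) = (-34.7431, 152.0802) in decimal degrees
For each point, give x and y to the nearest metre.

Web Mercator: x = R·λ, y = R·ln tan(π/4+φ/2), R = 6378137 m.
P1 (-34.6237°, 152.4873°) → (16974808.588, -4112860.337) m.
P2 (-34.7431°, 152.0802°) → (16929490.424, -4129024.033) m.

P1: x 16974809 m, y -4112860 m; P2: x 16929490 m, y -4129024 m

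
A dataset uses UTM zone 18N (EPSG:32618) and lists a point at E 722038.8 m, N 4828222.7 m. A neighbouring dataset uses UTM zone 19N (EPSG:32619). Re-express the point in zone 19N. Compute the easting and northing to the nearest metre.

E 237553 m, N 4829682 m

UTM 18N → geographic: φ = 43.57389978°, λ = -72.25019979°.
UTM 19N (λ₀ = -69°) forward: E = 237553.278 m, N = 4829682.419 m.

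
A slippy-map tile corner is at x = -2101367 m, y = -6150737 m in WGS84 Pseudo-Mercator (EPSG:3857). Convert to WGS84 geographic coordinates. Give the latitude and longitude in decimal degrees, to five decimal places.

lat -48.26310°, lon -18.87690°

R = 6378137 m. λ = x/R = -18.87690094°.
φ = 2·arctan(exp(y/R)) − 90° = 2·arctan(0.38123) − 90° = -48.26309732°.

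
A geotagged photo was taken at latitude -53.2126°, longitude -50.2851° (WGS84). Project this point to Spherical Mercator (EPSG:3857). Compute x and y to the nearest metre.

Web Mercator is spherical with R = a = 6378137 m.
x = R·λ = 6378137 × -0.877640560 = -5597711.726 m.
y = R·ln tan(π/4 + φ/2) = 6378137 × -1.101014355 = -7022420.397 m.

x -5597712 m, y -7022420 m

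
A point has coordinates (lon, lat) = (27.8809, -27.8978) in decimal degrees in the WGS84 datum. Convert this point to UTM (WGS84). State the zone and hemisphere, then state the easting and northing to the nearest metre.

Longitude 27.8809° lies in the 6° band [24°, 30°), giving zone 35; latitude is south of the equator, so 35S.
Zone 35 central meridian λ₀ = 6×35 − 183 = 27°; Δλ = +0.8809°.
Transverse Mercator on WGS84 with k₀ = 0.9996 gives E = 586695.823 m, N = 6913806.914 m.

Zone 35S: E 586696 m, N 6913807 m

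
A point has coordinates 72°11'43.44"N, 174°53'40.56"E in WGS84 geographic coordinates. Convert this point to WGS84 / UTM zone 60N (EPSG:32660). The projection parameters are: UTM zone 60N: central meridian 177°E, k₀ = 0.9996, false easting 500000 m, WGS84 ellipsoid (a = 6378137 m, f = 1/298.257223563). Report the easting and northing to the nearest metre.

Zone 60 central meridian λ₀ = 6×60 − 183 = 177°; Δλ = -2.1054°.
Transverse Mercator on WGS84 with k₀ = 0.9996 gives E = 428159.105 m, N = 8011984.841 m.

E 428159 m, N 8011985 m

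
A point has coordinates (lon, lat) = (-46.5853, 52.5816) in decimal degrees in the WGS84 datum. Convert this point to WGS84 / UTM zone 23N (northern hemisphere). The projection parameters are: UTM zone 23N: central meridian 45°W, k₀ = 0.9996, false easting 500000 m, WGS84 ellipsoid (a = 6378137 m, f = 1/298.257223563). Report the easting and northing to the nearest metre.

Zone 23 central meridian λ₀ = 6×23 − 183 = -45°; Δλ = -1.5853°.
Transverse Mercator on WGS84 with k₀ = 0.9996 gives E = 392587.894 m, N = 5826908.950 m.

E 392588 m, N 5826909 m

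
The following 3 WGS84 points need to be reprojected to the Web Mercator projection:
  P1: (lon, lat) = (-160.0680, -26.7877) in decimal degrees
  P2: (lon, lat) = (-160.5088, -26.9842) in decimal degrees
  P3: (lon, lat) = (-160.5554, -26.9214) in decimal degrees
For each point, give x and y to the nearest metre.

Web Mercator: x = R·λ, y = R·ln tan(π/4+φ/2), R = 6378137 m.
P1 (-26.7877°, -160.0680°) → (-17818688.252, -3096972.616) m.
P2 (-26.9842°, -160.5088°) → (-17867757.884, -3121497.887) m.
P3 (-26.9214°, -160.5554°) → (-17872945.372, -3113655.145) m.

P1: x -17818688 m, y -3096973 m; P2: x -17867758 m, y -3121498 m; P3: x -17872945 m, y -3113655 m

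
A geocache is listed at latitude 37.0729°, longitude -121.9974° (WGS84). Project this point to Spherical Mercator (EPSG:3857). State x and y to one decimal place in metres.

x -13580688.4 m, y 4449273.0 m

Web Mercator is spherical with R = a = 6378137 m.
x = R·λ = 6378137 × -2.129256309 = -13580688.446 m.
y = R·ln tan(π/4 + φ/2) = 6378137 × 0.697581909 = 4449272.984 m.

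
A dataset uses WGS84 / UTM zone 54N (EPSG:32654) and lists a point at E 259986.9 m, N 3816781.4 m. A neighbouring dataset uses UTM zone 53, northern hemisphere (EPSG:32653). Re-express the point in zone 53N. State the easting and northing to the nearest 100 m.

UTM 54N → geographic: φ = 34.46470036°, λ = 138.38699998°.
UTM 53N (λ₀ = 135°) forward: E = 811134.242 m, N = 3818890.736 m.

E 811100 m, N 3818900 m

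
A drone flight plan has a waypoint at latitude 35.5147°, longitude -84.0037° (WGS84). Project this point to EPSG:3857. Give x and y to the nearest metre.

Web Mercator is spherical with R = a = 6378137 m.
x = R·λ = 6378137 × -1.466141149 = -9351249.109 m.
y = R·ln tan(π/4 + φ/2) = 6378137 × 0.663837838 = 4234048.676 m.

x -9351249 m, y 4234049 m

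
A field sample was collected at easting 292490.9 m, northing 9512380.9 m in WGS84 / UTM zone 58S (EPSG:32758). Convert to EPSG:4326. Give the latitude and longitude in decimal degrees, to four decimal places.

lat -4.4092°, lon 163.1300°

Zone 58S: λ₀ = 165°, k₀ = 0.9996, false easting 500000 m, false northing 10000000 m.
Meridian distance M = (N − FN)/k₀ = -487814.2 m.
Inverse transverse Mercator on WGS84 gives φ = -4.40919968°, λ = 163.12999997°.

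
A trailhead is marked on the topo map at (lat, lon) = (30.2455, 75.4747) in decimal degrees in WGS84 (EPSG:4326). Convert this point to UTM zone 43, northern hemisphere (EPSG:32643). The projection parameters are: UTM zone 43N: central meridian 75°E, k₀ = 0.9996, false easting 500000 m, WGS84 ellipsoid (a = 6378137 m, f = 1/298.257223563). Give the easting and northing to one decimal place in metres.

E 545670.9 m, N 3346084.5 m

Zone 43 central meridian λ₀ = 6×43 − 183 = 75°; Δλ = +0.4747°.
Transverse Mercator on WGS84 with k₀ = 0.9996 gives E = 545670.865 m, N = 3346084.549 m.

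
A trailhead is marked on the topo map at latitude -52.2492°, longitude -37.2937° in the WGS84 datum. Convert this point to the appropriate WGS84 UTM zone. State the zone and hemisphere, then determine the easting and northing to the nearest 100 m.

Zone 24S: E 616500 m, N 4209900 m

Longitude -37.2937° lies in the 6° band [-42°, -36°), giving zone 24; latitude is south of the equator, so 24S.
Zone 24 central meridian λ₀ = 6×24 − 183 = -39°; Δλ = +1.7063°.
Transverse Mercator on WGS84 with k₀ = 0.9996 gives E = 616482.571 m, N = 4209872.884 m.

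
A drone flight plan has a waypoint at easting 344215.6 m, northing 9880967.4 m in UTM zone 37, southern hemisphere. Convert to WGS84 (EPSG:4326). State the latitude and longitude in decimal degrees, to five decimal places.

Zone 37S: λ₀ = 39°, k₀ = 0.9996, false easting 500000 m, false northing 10000000 m.
Meridian distance M = (N − FN)/k₀ = -119080.2 m.
Inverse transverse Mercator on WGS84 gives φ = -1.07660039°, λ = 37.59989960°.

lat -1.07660°, lon 37.59990°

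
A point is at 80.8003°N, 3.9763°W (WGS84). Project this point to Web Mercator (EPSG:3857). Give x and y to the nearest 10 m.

Web Mercator is spherical with R = a = 6378137 m.
x = R·λ = 6378137 × -0.069399527 = -442639.691 m.
y = R·ln tan(π/4 + φ/2) = 6378137 × 2.520051606 = 16073234.389 m.

x -442640 m, y 16073230 m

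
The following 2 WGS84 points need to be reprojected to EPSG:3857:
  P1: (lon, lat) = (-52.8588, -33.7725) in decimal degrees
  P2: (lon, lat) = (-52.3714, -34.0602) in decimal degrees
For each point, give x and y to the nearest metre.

P1: x -5884215 m, y -3998295 m; P2: x -5829958 m, y -4036888 m

Web Mercator: x = R·λ, y = R·ln tan(π/4+φ/2), R = 6378137 m.
P1 (-33.7725°, -52.8588°) → (-5884214.700, -3998295.088) m.
P2 (-34.0602°, -52.3714°) → (-5829957.580, -4036888.283) m.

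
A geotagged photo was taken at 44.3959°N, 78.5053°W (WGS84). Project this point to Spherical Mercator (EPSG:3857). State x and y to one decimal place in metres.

x -8739170.0 m, y 5526914.4 m

Web Mercator is spherical with R = a = 6378137 m.
x = R·λ = 6378137 × -1.370175965 = -8739170.021 m.
y = R·ln tan(π/4 + φ/2) = 6378137 × 0.866540564 = 5526914.431 m.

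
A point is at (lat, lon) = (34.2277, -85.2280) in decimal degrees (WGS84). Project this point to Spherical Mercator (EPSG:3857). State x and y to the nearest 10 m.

x -9487540 m, y 4059420 m

Web Mercator is spherical with R = a = 6378137 m.
x = R·λ = 6378137 × -1.487509215 = -9487537.561 m.
y = R·ln tan(π/4 + φ/2) = 6378137 × 0.636458217 = 4059417.706 m.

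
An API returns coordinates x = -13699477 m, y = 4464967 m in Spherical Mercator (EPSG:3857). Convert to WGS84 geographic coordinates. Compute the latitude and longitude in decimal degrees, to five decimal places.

lat 37.18530°, lon -123.06450°

R = 6378137 m. λ = x/R = -123.06449574°.
φ = 2·arctan(exp(y/R)) − 90° = 2·arctan(2.01384) − 90° = 37.18530153°.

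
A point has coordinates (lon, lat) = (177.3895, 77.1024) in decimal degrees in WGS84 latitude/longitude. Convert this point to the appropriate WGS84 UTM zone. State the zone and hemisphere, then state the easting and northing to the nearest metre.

Longitude 177.3895° lies in the 6° band [174°, 180°), giving zone 60; latitude is north of the equator, so 60N.
Zone 60 central meridian λ₀ = 6×60 − 183 = 177°; Δλ = +0.3895°.
Transverse Mercator on WGS84 with k₀ = 0.9996 gives E = 509705.096 m, N = 8558232.407 m.

Zone 60N: E 509705 m, N 8558232 m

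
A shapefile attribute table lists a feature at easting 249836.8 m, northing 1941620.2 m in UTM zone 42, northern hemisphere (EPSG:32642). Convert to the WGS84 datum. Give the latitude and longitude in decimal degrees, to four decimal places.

lat 17.5470°, lon 66.6434°

Zone 42N: λ₀ = 69°, k₀ = 0.9996, false easting 500000 m.
Meridian distance M = (N − FN)/k₀ = 1942397.2 m.
Inverse transverse Mercator on WGS84 gives φ = 17.54699981°, λ = 66.64339991°.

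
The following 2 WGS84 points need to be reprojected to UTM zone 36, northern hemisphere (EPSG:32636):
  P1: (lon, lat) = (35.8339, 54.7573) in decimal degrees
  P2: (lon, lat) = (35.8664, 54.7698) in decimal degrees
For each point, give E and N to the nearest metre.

P1: E 682348 m, N 6071469 m; P2: E 684382 m, N 6072944 m

UTM zone 36N: λ₀ = 33°, k₀ = 0.9996.
P1 (54.7573°, 35.8339°) → (682348.195, 6071468.824) m.
P2 (54.7698°, 35.8664°) → (684381.978, 6072944.183) m.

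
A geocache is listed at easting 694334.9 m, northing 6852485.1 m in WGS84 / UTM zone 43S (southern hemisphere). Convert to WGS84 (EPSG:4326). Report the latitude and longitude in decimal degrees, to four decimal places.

Zone 43S: λ₀ = 75°, k₀ = 0.9996, false easting 500000 m, false northing 10000000 m.
Meridian distance M = (N − FN)/k₀ = -3148774.4 m.
Inverse transverse Mercator on WGS84 gives φ = -28.43970044°, λ = 76.98440017°.

lat -28.4397°, lon 76.9844°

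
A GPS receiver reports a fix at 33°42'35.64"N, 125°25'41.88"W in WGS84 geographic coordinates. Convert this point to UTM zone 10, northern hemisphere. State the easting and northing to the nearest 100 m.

Zone 10 central meridian λ₀ = 6×10 − 183 = -123°; Δλ = -2.4283°.
Transverse Mercator on WGS84 with k₀ = 0.9996 gives E = 274966.252 m, N = 3732638.533 m.

E 275000 m, N 3732600 m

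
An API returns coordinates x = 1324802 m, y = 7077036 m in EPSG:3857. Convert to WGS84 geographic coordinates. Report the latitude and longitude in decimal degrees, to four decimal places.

R = 6378137 m. λ = x/R = 11.90089885°.
φ = 2·arctan(exp(y/R)) − 90° = 2·arctan(3.03308) − 90° = 53.50540034°.

lat 53.5054°, lon 11.9009°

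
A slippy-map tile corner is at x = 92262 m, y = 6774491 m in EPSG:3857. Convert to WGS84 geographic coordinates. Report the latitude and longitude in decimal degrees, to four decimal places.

lat 51.8580°, lon 0.8288°

R = 6378137 m. λ = x/R = 0.82880365°.
φ = 2·arctan(exp(y/R)) − 90° = 2·arctan(2.89256) − 90° = 51.85800197°.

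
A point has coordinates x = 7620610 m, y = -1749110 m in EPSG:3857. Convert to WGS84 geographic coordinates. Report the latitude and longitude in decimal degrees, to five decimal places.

R = 6378137 m. λ = x/R = 68.45710437°.
φ = 2·arctan(exp(y/R)) − 90° = 2·arctan(0.76015) − 90° = -15.51920292°.

lat -15.51920°, lon 68.45710°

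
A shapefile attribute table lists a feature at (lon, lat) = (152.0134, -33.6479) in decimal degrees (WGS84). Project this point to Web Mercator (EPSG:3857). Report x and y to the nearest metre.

Web Mercator is spherical with R = a = 6378137 m.
x = R·λ = 6378137 × 2.653134337 = 16922054.282 m.
y = R·ln tan(π/4 + φ/2) = 6378137 × -0.624260818 = -3981621.019 m.

x 16922054 m, y -3981621 m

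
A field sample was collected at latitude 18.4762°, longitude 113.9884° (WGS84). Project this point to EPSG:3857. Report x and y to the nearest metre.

x 12689131 m, y 2093363 m

Web Mercator is spherical with R = a = 6378137 m.
x = R·λ = 6378137 × 1.989472889 = 12689130.644 m.
y = R·ln tan(π/4 + φ/2) = 6378137 × 0.328209155 = 2093362.957 m.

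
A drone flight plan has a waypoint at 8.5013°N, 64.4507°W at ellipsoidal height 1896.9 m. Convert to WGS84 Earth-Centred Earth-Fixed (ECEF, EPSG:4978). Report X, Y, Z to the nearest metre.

X 2721595 m, Y -5693330 m, Z 936929 m

WGS84: a = 6378137 m, e² = 0.006694380; N(φ) = a/√(1−e²sin²φ) = 6378603.614 m.
X = (N+h)·cosφ·cosλ = 2721594.815 m; Y = (N+h)·cosφ·sinλ = -5693329.826 m; Z = (N(1−e²)+h)·sinφ = 936928.664 m.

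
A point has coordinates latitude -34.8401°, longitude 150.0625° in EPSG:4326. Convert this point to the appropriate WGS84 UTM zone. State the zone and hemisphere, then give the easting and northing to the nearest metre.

Longitude 150.0625° lies in the 6° band [150°, 156°), giving zone 56; latitude is south of the equator, so 56S.
Zone 56 central meridian λ₀ = 6×56 − 183 = 153°; Δλ = -2.9375°.
Transverse Mercator on WGS84 with k₀ = 0.9996 gives E = 231386.671 m, N = 6140753.200 m.

Zone 56S: E 231387 m, N 6140753 m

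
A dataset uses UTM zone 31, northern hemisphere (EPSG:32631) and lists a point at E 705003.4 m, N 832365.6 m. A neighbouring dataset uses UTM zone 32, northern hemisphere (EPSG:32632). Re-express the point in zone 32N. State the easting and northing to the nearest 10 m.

E 42650 m, N 834100 m

UTM 31N → geographic: φ = 7.52629966°, λ = 4.85790022°.
UTM 32N (λ₀ = 9°) forward: E = 42645.130 m, N = 834098.340 m.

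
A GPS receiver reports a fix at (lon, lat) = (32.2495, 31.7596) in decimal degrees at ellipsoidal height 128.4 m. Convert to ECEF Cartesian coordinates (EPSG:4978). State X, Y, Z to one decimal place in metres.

WGS84: a = 6378137 m, e² = 0.006694380; N(φ) = a/√(1−e²sin²φ) = 6384059.958 m.
X = (N+h)·cosφ·cosλ = 4590843.788 m; Y = (N+h)·cosφ·sinλ = 2896550.702 m; Z = (N(1−e²)+h)·sinφ = 3337863.300 m.

X 4590843.8 m, Y 2896550.7 m, Z 3337863.3 m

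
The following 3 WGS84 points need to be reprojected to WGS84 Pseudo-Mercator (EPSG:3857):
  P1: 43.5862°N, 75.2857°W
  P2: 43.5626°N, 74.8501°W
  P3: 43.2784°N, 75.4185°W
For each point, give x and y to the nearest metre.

Web Mercator: x = R·λ, y = R·ln tan(π/4+φ/2), R = 6378137 m.
P1 (43.5862°, -75.2857°) → (-8380765.788, 5401627.403) m.
P2 (43.5626°, -74.8501°) → (-8332275.018, 5398001.160) m.
P3 (43.2784°, -75.4185°) → (-8395549.016, 5354443.628) m.

P1: x -8380766 m, y 5401627 m; P2: x -8332275 m, y 5398001 m; P3: x -8395549 m, y 5354444 m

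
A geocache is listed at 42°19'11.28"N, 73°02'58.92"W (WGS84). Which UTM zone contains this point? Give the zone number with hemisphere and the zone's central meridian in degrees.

Zone 18N, central meridian -75°

UTM zone = ⌊(λ + 180)/6⌋ + 1; -73.0497° ∈ [-78°, -72°) → zone 18.
Hemisphere: N (φ ≥ 0).
Central meridian λ₀ = 6×18 − 183 = -75°.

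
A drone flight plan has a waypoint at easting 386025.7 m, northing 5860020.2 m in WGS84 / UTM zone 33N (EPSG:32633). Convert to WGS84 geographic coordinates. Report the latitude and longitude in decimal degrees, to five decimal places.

Zone 33N: λ₀ = 15°, k₀ = 0.9996, false easting 500000 m.
Meridian distance M = (N − FN)/k₀ = 5862365.1 m.
Inverse transverse Mercator on WGS84 gives φ = 52.87779987°, λ = 13.30639962°.

lat 52.87780°, lon 13.30640°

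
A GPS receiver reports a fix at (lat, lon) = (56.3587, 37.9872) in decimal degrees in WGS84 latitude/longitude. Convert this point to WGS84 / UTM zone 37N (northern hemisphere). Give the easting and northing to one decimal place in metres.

Zone 37 central meridian λ₀ = 6×37 − 183 = 39°; Δλ = -1.0128°.
Transverse Mercator on WGS84 with k₀ = 0.9996 gives E = 437421.430 m, N = 6246463.573 m.

E 437421.4 m, N 6246463.6 m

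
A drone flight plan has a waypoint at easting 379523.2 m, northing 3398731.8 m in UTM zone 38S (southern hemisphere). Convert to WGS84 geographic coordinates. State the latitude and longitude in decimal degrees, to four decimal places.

lat -59.5324°, lon 42.8698°

Zone 38S: λ₀ = 45°, k₀ = 0.9996, false easting 500000 m, false northing 10000000 m.
Meridian distance M = (N − FN)/k₀ = -6603909.8 m.
Inverse transverse Mercator on WGS84 gives φ = -59.53240006°, λ = 42.86980066°.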